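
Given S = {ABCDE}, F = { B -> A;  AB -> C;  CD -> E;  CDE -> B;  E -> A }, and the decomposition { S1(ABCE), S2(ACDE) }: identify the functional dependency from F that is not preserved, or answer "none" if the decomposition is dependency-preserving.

Check CDE → B: no single fragment contains all of {BCDE}, and the restricted closure of {CDE} across the fragments never reaches {B}.
B → A is preserved.
AB → C is preserved.
CD → E is preserved.
E → A is preserved.

CDE -> B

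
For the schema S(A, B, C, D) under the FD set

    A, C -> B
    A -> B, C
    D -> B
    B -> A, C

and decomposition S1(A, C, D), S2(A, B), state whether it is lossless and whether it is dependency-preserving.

lossless and dependency-preserving

Lossless test: (A)⁺ = {A, B, C}, which contains all of one fragment — lossless.
Dependency preservation: A, C → B; A → B, C; D → B; B → A, C are not contained in any single fragment, but the restricted closure of each left-hand side across the fragments still reaches the right-hand side; the remaining FDs each lie inside some fragment. All dependencies are preserved.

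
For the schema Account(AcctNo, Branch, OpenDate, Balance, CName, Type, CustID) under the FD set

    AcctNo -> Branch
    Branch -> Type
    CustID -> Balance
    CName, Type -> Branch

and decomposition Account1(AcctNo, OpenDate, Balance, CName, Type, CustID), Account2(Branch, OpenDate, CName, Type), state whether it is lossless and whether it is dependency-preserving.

lossless but not dependency-preserving

Lossless test: (OpenDate, CName, Type)⁺ = {Branch, OpenDate, CName, Type}, which contains all of one fragment — lossless.
Dependency preservation: the restricted closure of {AcctNo} across the fragments never reaches {Branch}, so AcctNo → Branch cannot be enforced without a join — not preserved.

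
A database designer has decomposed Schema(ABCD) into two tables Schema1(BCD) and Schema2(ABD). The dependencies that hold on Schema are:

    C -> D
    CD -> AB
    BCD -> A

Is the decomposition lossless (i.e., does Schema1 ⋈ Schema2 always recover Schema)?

Common attributes: Schema1 ∩ Schema2 = {BD}.
No dependency enlarges {BD}, so (BD)⁺ = {BD}.
The closure contains neither all of Schema1 = {BCD} nor all of Schema2 = {ABD}, so the common attributes are not a superkey of either fragment. The join is lossy.

No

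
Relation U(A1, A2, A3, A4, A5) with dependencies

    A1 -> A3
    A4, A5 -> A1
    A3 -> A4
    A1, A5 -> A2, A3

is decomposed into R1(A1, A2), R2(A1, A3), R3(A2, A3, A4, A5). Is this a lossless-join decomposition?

Chase test. Columns are A1, A2, A3, A4, A5; row i has aⱼ where attribute j ∈ Ri, else bᵢⱼ.
Initial tableau (one row per fragment):
  row 1: a1 a2 b13 b14 b15
  row 2: a1 b22 a3 b24 b25
  row 3: b31 a2 a3 a4 a5
Rows 1 and 2 agree on A1; apply A1→A3 and equate their A3 entries.
Rows 1 and 2 agree on A3; apply A3→A4 and equate their A4 entries.
Rows 1 and 3 agree on A3; apply A3→A4 and equate their A4 entries.
No row becomes fully distinguished — the join is lossy.

No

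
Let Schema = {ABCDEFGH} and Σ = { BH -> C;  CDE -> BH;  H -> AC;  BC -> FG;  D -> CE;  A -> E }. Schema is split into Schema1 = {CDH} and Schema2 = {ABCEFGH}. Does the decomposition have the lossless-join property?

Common attributes: Schema1 ∩ Schema2 = {CH}.
Closure of {CH}: H → AC applies, adding A; A → E applies, adding E. So (CH)⁺ = {ACEH}.
The closure contains neither all of Schema1 = {CDH} nor all of Schema2 = {ABCEFGH}, so the common attributes are not a superkey of either fragment. The join is lossy.

No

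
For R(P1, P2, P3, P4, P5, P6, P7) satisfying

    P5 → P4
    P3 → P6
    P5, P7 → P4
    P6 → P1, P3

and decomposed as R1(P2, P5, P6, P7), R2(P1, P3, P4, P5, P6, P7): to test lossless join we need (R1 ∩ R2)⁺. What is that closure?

P1, P3, P4, P5, P6, P7

R1 ∩ R2 = {P5, P6, P7}.
P5 → P4 applies, adding P4
P6 → P1, P3 applies, adding P1, P3
Closure: {P1, P3, P4, P5, P6, P7}.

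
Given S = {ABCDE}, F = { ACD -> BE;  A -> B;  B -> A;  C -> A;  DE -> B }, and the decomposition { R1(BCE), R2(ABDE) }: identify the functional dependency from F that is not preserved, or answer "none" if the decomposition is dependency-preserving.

ACD -> BE

Check ACD → BE: no single fragment contains all of {ABCDE}, and the restricted closure of {ACD} across the fragments never reaches {BE}.
A → B is preserved.
B → A is preserved.
C → A is preserved.
DE → B is preserved.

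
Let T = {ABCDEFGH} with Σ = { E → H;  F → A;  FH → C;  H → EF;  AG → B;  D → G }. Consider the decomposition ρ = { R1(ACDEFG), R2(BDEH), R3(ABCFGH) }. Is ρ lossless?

Chase test. Columns are ABCDEFGH; row i has aⱼ where attribute j ∈ Ri, else bᵢⱼ.
Initial tableau (one row per fragment):
  row 1: a1 b12 a3 a4 a5 a6 a7 b18
  row 2: b21 a2 b23 a4 a5 b26 b27 a8
  row 3: a1 a2 a3 b34 b35 a6 a7 a8
Rows 1 and 2 agree on E; apply E→H and equate their H entries.
Rows 1 and 2 agree on H; apply H→EF and equate their EF entries.
Rows 1 and 3 agree on H; apply H→EF and equate their EF entries.
Rows 1 and 3 agree on AG; apply AG→B and equate their B entries.
Rows 1 and 2 agree on D; apply D→G and equate their G entries.
Rows 1 and 2 agree on F; apply F→A and equate their A entries.
Rows 1 and 2 agree on FH; apply FH→C and equate their C entries.
Row 1 is now all distinguished symbols — the join is lossless.

Yes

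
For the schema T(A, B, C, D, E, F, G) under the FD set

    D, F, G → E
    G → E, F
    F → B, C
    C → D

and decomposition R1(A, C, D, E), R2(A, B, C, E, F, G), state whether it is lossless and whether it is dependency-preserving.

Lossless test: (A, C, E)⁺ = {A, C, D, E}, which contains all of one fragment — lossless.
Dependency preservation: D, F, G → E is not contained in any single fragment, but the restricted closure of its left-hand side across the fragments still reaches the right-hand side; the remaining FDs each lie inside some fragment. All dependencies are preserved.

lossless and dependency-preserving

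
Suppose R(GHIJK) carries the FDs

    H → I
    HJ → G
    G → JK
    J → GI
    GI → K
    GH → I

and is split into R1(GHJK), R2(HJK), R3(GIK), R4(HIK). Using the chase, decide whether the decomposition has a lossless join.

Chase test. Columns are GHIJK; row i has aⱼ where attribute j ∈ Ri, else bᵢⱼ.
Initial tableau (one row per fragment):
  row 1: a1 a2 b13 a4 a5
  row 2: b21 a2 b23 a4 a5
  row 3: a1 b32 a3 b34 a5
  row 4: b41 a2 a3 b44 a5
Rows 1 and 2 agree on H; apply H→I and equate their I entries.
Rows 1 and 4 agree on H; apply H→I and equate their I entries.
Rows 1 and 2 agree on HJ; apply HJ→G and equate their G entries.
Rows 1 and 3 agree on G; apply G→JK and equate their JK entries.
Row 1 is now all distinguished symbols — the join is lossless.

Yes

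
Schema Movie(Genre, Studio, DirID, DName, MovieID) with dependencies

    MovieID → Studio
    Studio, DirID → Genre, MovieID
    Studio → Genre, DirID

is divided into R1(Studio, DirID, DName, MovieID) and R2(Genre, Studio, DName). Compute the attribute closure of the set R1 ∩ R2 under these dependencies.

R1 ∩ R2 = {Studio, DName}.
Studio → Genre, DirID applies, adding Genre, DirID
Studio, DirID → Genre, MovieID applies, adding MovieID
Closure: {Genre, Studio, DirID, DName, MovieID}.

Genre, Studio, DirID, DName, MovieID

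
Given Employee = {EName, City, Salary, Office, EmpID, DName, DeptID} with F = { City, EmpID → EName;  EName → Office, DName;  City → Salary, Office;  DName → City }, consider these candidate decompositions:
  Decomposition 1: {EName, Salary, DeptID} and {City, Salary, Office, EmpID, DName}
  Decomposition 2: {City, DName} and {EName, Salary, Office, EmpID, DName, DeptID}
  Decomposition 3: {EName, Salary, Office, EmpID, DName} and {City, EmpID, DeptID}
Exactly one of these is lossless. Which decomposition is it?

Decomposition 1: common = {Salary}, closure = {Salary} → lossy.
Decomposition 2: common = {DName}, closure = {City, Salary, Office, DName} → lossless.
Decomposition 3: common = {EmpID}, closure = {EmpID} → lossy.

Decomposition 2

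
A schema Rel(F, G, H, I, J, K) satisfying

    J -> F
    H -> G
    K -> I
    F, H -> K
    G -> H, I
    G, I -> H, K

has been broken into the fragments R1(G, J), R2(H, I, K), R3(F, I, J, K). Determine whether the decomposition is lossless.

Chase test. Columns are F, G, H, I, J, K; row i has aⱼ where attribute j ∈ Ri, else bᵢⱼ.
Initial tableau (one row per fragment):
  row 1: b11 a2 b13 b14 a5 b16
  row 2: b21 b22 a3 a4 b25 a6
  row 3: a1 b32 b33 a4 a5 a6
Rows 1 and 3 agree on J; apply J→F and equate their F entries.
No row becomes fully distinguished — the join is lossy.

No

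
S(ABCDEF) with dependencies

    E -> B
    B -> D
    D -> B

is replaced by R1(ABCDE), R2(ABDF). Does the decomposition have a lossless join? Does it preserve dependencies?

lossy but dependency-preserving

Lossless test: (ABD)⁺ = {ABD}, which is a superkey of neither fragment — lossy.
Dependency preservation: every FD's attributes lie within a single fragment, so each can be enforced locally — preserved.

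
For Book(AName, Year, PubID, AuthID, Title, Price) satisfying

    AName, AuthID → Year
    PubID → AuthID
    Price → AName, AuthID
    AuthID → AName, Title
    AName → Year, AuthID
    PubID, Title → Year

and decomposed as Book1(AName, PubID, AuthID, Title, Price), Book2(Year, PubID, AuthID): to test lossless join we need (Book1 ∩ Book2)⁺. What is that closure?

AName, Year, PubID, AuthID, Title

Book1 ∩ Book2 = {PubID, AuthID}.
AuthID → AName, Title applies, adding AName, Title
AName → Year, AuthID applies, adding Year
Closure: {AName, Year, PubID, AuthID, Title}.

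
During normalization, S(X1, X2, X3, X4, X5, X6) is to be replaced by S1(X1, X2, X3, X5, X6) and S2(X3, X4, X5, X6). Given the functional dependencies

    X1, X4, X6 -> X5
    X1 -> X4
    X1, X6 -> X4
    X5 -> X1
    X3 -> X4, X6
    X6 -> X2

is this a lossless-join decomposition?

Common attributes: S1 ∩ S2 = {X3, X5, X6}.
Closure of {X3, X5, X6}: X5 → X1 applies, adding X1; X3 → X4, X6 applies, adding X4; X6 → X2 applies, adding X2. So (X3, X5, X6)⁺ = {X1, X2, X3, X4, X5, X6}.
This closure contains every attribute of S1, so S1 ∩ S2 → S1. The join is lossless.

Yes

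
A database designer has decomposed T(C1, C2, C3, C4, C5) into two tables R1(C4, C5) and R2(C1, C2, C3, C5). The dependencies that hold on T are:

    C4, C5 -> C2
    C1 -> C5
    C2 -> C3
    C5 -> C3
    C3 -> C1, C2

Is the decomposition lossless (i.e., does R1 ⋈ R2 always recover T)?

Common attributes: R1 ∩ R2 = {C5}.
Closure of {C5}: C5 → C3 applies, adding C3; C3 → C1, C2 applies, adding C1, C2. So (C5)⁺ = {C1, C2, C3, C5}.
This closure contains every attribute of R2, so R1 ∩ R2 → R2. The join is lossless.

Yes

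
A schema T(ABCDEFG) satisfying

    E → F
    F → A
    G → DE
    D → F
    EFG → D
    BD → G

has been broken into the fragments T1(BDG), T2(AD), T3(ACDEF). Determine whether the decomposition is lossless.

Chase test. Columns are ABCDEFG; row i has aⱼ where attribute j ∈ Ti, else bᵢⱼ.
Initial tableau (one row per fragment):
  row 1: b11 a2 b13 a4 b15 b16 a7
  row 2: a1 b22 b23 a4 b25 b26 b27
  row 3: a1 b32 a3 a4 a5 a6 b37
Rows 1 and 2 agree on D; apply D→F and equate their F entries.
Rows 1 and 3 agree on D; apply D→F and equate their F entries.
Rows 1 and 2 agree on F; apply F→A and equate their A entries.
No row becomes fully distinguished — the join is lossy.

No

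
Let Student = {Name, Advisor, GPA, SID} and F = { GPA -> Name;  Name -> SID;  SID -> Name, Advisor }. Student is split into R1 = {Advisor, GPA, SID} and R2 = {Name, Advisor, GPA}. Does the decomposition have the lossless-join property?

Yes

Common attributes: R1 ∩ R2 = {Advisor, GPA}.
Closure of {Advisor, GPA}: GPA → Name applies, adding Name; Name → SID applies, adding SID. So (Advisor, GPA)⁺ = {Name, Advisor, GPA, SID}.
This closure contains every attribute of R1, so R1 ∩ R2 → R1. The join is lossless.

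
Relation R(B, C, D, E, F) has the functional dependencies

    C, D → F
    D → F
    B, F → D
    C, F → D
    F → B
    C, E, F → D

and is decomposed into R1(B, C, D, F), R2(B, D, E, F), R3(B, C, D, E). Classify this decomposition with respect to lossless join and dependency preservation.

Lossless test (chase): Rows 1 and 3 agree on C, D; apply C, D→F and equate their F entries. Row 3 is now all distinguished symbols — the join is lossless.
Dependency preservation: C, E, F → D is not contained in any single fragment, but the restricted closure of its left-hand side across the fragments still reaches the right-hand side; the remaining FDs each lie inside some fragment. All dependencies are preserved.

lossless and dependency-preserving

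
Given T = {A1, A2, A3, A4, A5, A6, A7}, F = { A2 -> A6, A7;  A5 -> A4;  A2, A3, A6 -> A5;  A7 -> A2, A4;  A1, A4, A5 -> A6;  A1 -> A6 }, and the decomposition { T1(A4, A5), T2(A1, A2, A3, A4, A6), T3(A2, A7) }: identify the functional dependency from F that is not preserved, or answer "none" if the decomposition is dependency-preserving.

A2, A3, A6 -> A5

Check A2, A3, A6 → A5: no single fragment contains all of {A2, A3, A5, A6}, and the restricted closure of {A2, A3, A6} across the fragments never reaches {A5}.
A2 → A6, A7 is preserved.
A5 → A4 is preserved.
A7 → A2, A4 is preserved.
A1, A4, A5 → A6 is preserved.
A1 → A6 is preserved.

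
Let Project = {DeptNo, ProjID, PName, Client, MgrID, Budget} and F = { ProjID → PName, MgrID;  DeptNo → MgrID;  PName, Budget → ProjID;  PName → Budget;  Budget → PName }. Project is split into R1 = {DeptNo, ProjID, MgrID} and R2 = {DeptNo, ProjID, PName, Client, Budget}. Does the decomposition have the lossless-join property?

Common attributes: R1 ∩ R2 = {DeptNo, ProjID}.
Closure of {DeptNo, ProjID}: ProjID → PName, MgrID applies, adding PName, MgrID; PName → Budget applies, adding Budget. So (DeptNo, ProjID)⁺ = {DeptNo, ProjID, PName, MgrID, Budget}.
This closure contains every attribute of R1, so R1 ∩ R2 → R1. The join is lossless.

Yes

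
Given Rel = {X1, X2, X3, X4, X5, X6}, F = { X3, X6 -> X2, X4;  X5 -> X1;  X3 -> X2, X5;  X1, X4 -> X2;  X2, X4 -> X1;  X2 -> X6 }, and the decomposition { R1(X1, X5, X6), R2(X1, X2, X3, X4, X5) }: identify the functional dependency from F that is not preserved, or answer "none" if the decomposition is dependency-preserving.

Check X2 → X6: no single fragment contains all of {X2, X6}, and the restricted closure of {X2} across the fragments never reaches {X6}.
X3, X6 → X2, X4 is preserved.
X5 → X1 is preserved.
X3 → X2, X5 is preserved.
X1, X4 → X2 is preserved.
X2, X4 → X1 is preserved.

X2 -> X6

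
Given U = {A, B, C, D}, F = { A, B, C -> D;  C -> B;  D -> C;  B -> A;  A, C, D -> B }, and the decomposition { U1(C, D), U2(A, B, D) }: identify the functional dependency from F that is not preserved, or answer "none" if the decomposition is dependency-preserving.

A, B, C → D: restricted closure across fragments reaches D.
C → B: restricted closure across fragments reaches B.
D → C lies within U1.
B → A lies within U2.
A, C, D → B: restricted closure across fragments reaches B.
Every dependency is enforceable on the fragments, so the decomposition is dependency-preserving.

none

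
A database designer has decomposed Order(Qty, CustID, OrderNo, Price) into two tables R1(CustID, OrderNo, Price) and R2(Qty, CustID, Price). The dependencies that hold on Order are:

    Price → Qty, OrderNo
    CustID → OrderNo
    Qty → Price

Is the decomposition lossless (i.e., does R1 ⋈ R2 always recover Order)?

Yes

Common attributes: R1 ∩ R2 = {CustID, Price}.
Closure of {CustID, Price}: Price → Qty, OrderNo applies, adding Qty, OrderNo. So (CustID, Price)⁺ = {Qty, CustID, OrderNo, Price}.
This closure contains every attribute of R1, so R1 ∩ R2 → R1. The join is lossless.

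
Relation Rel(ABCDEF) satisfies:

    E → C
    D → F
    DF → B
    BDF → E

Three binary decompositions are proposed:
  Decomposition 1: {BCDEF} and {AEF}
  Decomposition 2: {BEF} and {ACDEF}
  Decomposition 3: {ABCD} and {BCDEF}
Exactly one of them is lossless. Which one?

Decomposition 1: common = {EF}, closure = {CEF} → lossy.
Decomposition 2: common = {EF}, closure = {CEF} → lossy.
Decomposition 3: common = {BCD}, closure = {BCDEF} → lossless.

Decomposition 3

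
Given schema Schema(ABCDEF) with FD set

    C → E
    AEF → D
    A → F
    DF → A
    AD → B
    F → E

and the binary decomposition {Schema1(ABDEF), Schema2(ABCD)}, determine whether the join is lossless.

Common attributes: Schema1 ∩ Schema2 = {ABD}.
Closure of {ABD}: A → F applies, adding F; F → E applies, adding E. So (ABD)⁺ = {ABDEF}.
This closure contains every attribute of Schema1, so Schema1 ∩ Schema2 → Schema1. The join is lossless.

Yes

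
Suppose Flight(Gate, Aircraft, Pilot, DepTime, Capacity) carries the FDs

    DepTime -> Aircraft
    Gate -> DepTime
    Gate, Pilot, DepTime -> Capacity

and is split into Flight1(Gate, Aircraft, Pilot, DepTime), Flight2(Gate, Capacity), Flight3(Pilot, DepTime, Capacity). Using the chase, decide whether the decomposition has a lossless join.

Chase test. Columns are Gate, Aircraft, Pilot, DepTime, Capacity; row i has aⱼ where attribute j ∈ Flighti, else bᵢⱼ.
Initial tableau (one row per fragment):
  row 1: a1 a2 a3 a4 b15
  row 2: a1 b22 b23 b24 a5
  row 3: b31 b32 a3 a4 a5
Rows 1 and 3 agree on DepTime; apply DepTime→Aircraft and equate their Aircraft entries.
Rows 1 and 2 agree on Gate; apply Gate→DepTime and equate their DepTime entries.
Rows 1 and 2 agree on DepTime; apply DepTime→Aircraft and equate their Aircraft entries.
No row becomes fully distinguished — the join is lossy.

No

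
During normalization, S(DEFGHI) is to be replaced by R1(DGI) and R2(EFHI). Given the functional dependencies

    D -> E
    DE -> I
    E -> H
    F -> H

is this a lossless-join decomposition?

No

Common attributes: R1 ∩ R2 = {I}.
No dependency enlarges {I}, so (I)⁺ = {I}.
The closure contains neither all of R1 = {DGI} nor all of R2 = {EFHI}, so the common attributes are not a superkey of either fragment. The join is lossy.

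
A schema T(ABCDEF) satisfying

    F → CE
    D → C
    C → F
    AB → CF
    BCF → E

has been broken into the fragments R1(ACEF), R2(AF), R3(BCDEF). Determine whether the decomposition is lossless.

No

Chase test. Columns are ABCDEF; row i has aⱼ where attribute j ∈ Ri, else bᵢⱼ.
Initial tableau (one row per fragment):
  row 1: a1 b12 a3 b14 a5 a6
  row 2: a1 b22 b23 b24 b25 a6
  row 3: b31 a2 a3 a4 a5 a6
Rows 1 and 2 agree on F; apply F→CE and equate their CE entries.
No row becomes fully distinguished — the join is lossy.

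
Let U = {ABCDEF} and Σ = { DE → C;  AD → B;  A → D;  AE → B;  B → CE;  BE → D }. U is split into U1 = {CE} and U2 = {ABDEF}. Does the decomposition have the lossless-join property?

No

Common attributes: U1 ∩ U2 = {E}.
No dependency enlarges {E}, so (E)⁺ = {E}.
The closure contains neither all of U1 = {CE} nor all of U2 = {ABDEF}, so the common attributes are not a superkey of either fragment. The join is lossy.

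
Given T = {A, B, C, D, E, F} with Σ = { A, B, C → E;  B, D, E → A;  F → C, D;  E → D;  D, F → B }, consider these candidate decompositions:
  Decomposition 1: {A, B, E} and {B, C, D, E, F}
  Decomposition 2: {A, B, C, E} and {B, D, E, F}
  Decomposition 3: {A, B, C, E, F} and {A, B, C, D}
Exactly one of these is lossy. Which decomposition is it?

Decomposition 1: common = {B, E}, closure = {A, B, D, E} → lossless.
Decomposition 2: common = {B, E}, closure = {A, B, D, E} → lossy.
Decomposition 3: common = {A, B, C}, closure = {A, B, C, D, E} → lossless.

Decomposition 2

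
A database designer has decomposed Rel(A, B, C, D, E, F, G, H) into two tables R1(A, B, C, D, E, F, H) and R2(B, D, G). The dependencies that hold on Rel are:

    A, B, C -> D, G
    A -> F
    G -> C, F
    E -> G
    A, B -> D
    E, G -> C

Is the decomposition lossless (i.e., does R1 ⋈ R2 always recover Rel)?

Common attributes: R1 ∩ R2 = {B, D}.
No dependency enlarges {B, D}, so (B, D)⁺ = {B, D}.
The closure contains neither all of R1 = {A, B, C, D, E, F, H} nor all of R2 = {B, D, G}, so the common attributes are not a superkey of either fragment. The join is lossy.

No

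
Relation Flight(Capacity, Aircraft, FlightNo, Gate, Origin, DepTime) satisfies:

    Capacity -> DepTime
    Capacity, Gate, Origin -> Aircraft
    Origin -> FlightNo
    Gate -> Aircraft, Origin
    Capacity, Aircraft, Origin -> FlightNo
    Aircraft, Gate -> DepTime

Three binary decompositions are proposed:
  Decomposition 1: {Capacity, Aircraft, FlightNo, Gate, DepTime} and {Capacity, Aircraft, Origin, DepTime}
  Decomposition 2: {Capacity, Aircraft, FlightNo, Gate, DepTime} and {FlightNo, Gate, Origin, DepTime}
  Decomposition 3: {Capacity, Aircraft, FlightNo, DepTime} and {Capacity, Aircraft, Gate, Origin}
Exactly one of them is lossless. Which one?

Decomposition 1: common = {Capacity, Aircraft, DepTime}, closure = {Capacity, Aircraft, DepTime} → lossy.
Decomposition 2: common = {FlightNo, Gate, DepTime}, closure = {Aircraft, FlightNo, Gate, Origin, DepTime} → lossless.
Decomposition 3: common = {Capacity, Aircraft}, closure = {Capacity, Aircraft, DepTime} → lossy.

Decomposition 2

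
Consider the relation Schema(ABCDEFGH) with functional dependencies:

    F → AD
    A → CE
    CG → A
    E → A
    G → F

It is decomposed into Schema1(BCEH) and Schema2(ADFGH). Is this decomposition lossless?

No

Common attributes: Schema1 ∩ Schema2 = {H}.
No dependency enlarges {H}, so (H)⁺ = {H}.
The closure contains neither all of Schema1 = {BCEH} nor all of Schema2 = {ADFGH}, so the common attributes are not a superkey of either fragment. The join is lossy.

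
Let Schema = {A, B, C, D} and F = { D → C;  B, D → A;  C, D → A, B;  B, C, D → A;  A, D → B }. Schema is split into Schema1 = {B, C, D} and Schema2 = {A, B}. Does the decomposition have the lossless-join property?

No

Common attributes: Schema1 ∩ Schema2 = {B}.
No dependency enlarges {B}, so (B)⁺ = {B}.
The closure contains neither all of Schema1 = {B, C, D} nor all of Schema2 = {A, B}, so the common attributes are not a superkey of either fragment. The join is lossy.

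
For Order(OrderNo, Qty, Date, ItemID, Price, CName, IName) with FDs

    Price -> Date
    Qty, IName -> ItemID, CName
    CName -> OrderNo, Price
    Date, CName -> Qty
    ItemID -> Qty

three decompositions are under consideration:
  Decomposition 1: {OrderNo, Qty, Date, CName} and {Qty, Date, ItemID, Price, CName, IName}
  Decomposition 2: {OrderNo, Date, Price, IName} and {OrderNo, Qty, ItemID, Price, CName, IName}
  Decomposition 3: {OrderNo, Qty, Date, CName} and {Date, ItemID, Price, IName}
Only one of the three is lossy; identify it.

Decomposition 1: common = {Qty, Date, CName}, closure = {OrderNo, Qty, Date, Price, CName} → lossless.
Decomposition 2: common = {OrderNo, Price, IName}, closure = {OrderNo, Date, Price, IName} → lossless.
Decomposition 3: common = {Date}, closure = {Date} → lossy.

Decomposition 3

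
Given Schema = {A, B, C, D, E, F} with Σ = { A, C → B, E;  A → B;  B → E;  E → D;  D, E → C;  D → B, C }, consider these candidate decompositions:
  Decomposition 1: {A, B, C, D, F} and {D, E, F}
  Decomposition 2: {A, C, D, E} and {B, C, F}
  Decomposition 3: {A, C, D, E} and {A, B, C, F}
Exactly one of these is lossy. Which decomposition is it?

Decomposition 1: common = {D, F}, closure = {B, C, D, E, F} → lossless.
Decomposition 2: common = {C}, closure = {C} → lossy.
Decomposition 3: common = {A, C}, closure = {A, B, C, D, E} → lossless.

Decomposition 2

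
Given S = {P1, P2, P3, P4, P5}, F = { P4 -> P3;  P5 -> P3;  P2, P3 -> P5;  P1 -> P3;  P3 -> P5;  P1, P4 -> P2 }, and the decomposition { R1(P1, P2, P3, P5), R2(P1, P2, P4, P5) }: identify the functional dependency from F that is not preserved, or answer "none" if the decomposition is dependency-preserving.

none

P4 → P3: restricted closure across fragments reaches P3.
P5 → P3 lies within R1.
P2, P3 → P5 lies within R1.
P1 → P3 lies within R1.
P3 → P5 lies within R1.
P1, P4 → P2 lies within R2.
Every dependency is enforceable on the fragments, so the decomposition is dependency-preserving.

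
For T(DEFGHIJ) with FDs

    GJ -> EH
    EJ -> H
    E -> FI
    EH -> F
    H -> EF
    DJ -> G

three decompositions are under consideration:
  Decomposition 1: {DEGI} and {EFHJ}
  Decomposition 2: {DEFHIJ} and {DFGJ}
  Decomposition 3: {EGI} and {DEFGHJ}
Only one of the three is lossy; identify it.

Decomposition 1: common = {E}, closure = {EFI} → lossy.
Decomposition 2: common = {DFJ}, closure = {DEFGHIJ} → lossless.
Decomposition 3: common = {EG}, closure = {EFGI} → lossless.

Decomposition 1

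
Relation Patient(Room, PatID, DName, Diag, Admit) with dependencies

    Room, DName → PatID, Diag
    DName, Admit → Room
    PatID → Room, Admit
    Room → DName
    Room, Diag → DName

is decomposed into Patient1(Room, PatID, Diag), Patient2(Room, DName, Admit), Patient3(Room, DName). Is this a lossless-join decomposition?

Chase test. Columns are Room, PatID, DName, Diag, Admit; row i has aⱼ where attribute j ∈ Patienti, else bᵢⱼ.
Initial tableau (one row per fragment):
  row 1: a1 a2 b13 a4 b15
  row 2: a1 b22 a3 b24 a5
  row 3: a1 b32 a3 b34 b35
Rows 2 and 3 agree on Room, DName; apply Room, DName→PatID, Diag and equate their PatID, Diag entries.
Rows 2 and 3 agree on PatID; apply PatID→Room, Admit and equate their Room, Admit entries.
Rows 1 and 2 agree on Room; apply Room→DName and equate their DName entries.
Rows 1 and 2 agree on Room, DName; apply Room, DName→PatID, Diag and equate their PatID, Diag entries.
Rows 1 and 2 agree on PatID; apply PatID→Room, Admit and equate their Room, Admit entries.
Row 1 is now all distinguished symbols — the join is lossless.

Yes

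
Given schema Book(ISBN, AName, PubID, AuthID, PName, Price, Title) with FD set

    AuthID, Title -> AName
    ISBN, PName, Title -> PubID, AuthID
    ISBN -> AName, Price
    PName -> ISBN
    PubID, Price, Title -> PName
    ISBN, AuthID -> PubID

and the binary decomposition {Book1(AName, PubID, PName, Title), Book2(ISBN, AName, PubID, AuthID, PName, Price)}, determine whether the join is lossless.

No

Common attributes: Book1 ∩ Book2 = {AName, PubID, PName}.
Closure of {AName, PubID, PName}: PName → ISBN applies, adding ISBN; ISBN → AName, Price applies, adding Price. So (AName, PubID, PName)⁺ = {ISBN, AName, PubID, PName, Price}.
The closure contains neither all of Book1 = {AName, PubID, PName, Title} nor all of Book2 = {ISBN, AName, PubID, AuthID, PName, Price}, so the common attributes are not a superkey of either fragment. The join is lossy.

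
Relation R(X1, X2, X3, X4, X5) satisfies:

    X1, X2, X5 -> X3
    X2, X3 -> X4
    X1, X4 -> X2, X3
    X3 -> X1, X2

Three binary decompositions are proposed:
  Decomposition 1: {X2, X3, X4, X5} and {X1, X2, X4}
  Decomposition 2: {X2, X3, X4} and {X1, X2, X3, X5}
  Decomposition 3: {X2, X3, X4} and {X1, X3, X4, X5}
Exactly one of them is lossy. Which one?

Decomposition 1: common = {X2, X4}, closure = {X2, X4} → lossy.
Decomposition 2: common = {X2, X3}, closure = {X1, X2, X3, X4} → lossless.
Decomposition 3: common = {X3, X4}, closure = {X1, X2, X3, X4} → lossless.

Decomposition 1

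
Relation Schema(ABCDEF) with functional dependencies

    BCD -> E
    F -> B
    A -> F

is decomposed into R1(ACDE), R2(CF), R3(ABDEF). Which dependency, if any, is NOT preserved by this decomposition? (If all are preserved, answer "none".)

Check BCD → E: no single fragment contains all of {BCDE}, and the restricted closure of {BCD} across the fragments never reaches {E}.
F → B is preserved.
A → F is preserved.

BCD -> E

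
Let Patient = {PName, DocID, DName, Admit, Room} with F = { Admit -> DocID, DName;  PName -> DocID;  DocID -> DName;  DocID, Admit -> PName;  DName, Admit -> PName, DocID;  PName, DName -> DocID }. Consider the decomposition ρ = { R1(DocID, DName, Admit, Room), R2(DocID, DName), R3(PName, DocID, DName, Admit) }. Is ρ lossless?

Chase test. Columns are PName, DocID, DName, Admit, Room; row i has aⱼ where attribute j ∈ Ri, else bᵢⱼ.
Initial tableau (one row per fragment):
  row 1: b11 a2 a3 a4 a5
  row 2: b21 a2 a3 b24 b25
  row 3: a1 a2 a3 a4 b35
Rows 1 and 3 agree on DocID, Admit; apply DocID, Admit→PName and equate their PName entries.
Row 1 is now all distinguished symbols — the join is lossless.

Yes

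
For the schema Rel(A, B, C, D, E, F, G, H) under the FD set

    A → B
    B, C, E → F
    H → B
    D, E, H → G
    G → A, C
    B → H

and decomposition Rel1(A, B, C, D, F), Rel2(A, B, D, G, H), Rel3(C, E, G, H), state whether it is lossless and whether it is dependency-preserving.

Lossless test (chase): Rows 2 and 3 agree on H; apply H→B and equate their B entries. Rows 2 and 3 agree on G; apply G→A, C and equate their A, C entries. Rows 1 and 2 agree on B; apply B→H and equate their H entries. No row becomes fully distinguished — the join is lossy.
Dependency preservation: the restricted closure of {B, C, E} across the fragments never reaches {F}, so B, C, E → F cannot be enforced without a join — not preserved.

lossy and not dependency-preserving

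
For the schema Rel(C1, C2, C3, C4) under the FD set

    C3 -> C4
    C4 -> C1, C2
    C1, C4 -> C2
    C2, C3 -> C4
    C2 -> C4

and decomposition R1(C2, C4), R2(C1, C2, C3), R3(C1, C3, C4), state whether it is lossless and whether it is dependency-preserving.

Lossless test (chase): Rows 2 and 3 agree on C3; apply C3→C4 and equate their C4 entries. Rows 1 and 2 agree on C4; apply C4→C1, C2 and equate their C1, C2 entries. Rows 1 and 3 agree on C4; apply C4→C1, C2 and equate their C1, C2 entries. Row 2 is now all distinguished symbols — the join is lossless.
Dependency preservation: C4 → C1, C2; C1, C4 → C2; C2, C3 → C4 are not contained in any single fragment, but the restricted closure of each left-hand side across the fragments still reaches the right-hand side; the remaining FDs each lie inside some fragment. All dependencies are preserved.

lossless and dependency-preserving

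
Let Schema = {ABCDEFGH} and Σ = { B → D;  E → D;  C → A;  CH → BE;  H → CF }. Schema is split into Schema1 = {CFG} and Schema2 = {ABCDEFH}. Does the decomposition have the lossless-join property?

No

Common attributes: Schema1 ∩ Schema2 = {CF}.
Closure of {CF}: C → A applies, adding A. So (CF)⁺ = {ACF}.
The closure contains neither all of Schema1 = {CFG} nor all of Schema2 = {ABCDEFH}, so the common attributes are not a superkey of either fragment. The join is lossy.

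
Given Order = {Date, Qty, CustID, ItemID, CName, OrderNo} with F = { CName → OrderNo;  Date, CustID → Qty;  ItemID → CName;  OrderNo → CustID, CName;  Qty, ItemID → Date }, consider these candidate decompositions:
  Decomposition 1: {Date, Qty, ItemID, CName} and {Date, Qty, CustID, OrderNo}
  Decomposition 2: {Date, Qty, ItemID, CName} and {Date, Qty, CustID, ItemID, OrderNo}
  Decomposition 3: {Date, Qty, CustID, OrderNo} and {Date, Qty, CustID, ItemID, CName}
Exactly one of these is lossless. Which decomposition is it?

Decomposition 2

Decomposition 1: common = {Date, Qty}, closure = {Date, Qty} → lossy.
Decomposition 2: common = {Date, Qty, ItemID}, closure = {Date, Qty, CustID, ItemID, CName, OrderNo} → lossless.
Decomposition 3: common = {Date, Qty, CustID}, closure = {Date, Qty, CustID} → lossy.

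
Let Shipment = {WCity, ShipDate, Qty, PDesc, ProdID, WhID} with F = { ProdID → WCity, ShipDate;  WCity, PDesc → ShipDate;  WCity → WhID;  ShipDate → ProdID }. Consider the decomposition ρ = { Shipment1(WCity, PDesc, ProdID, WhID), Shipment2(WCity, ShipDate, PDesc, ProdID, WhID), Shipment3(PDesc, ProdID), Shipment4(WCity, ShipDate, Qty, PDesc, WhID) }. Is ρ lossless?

Chase test. Columns are WCity, ShipDate, Qty, PDesc, ProdID, WhID; row i has aⱼ where attribute j ∈ Shipmenti, else bᵢⱼ.
Initial tableau (one row per fragment):
  row 1: a1 b12 b13 a4 a5 a6
  row 2: a1 a2 b23 a4 a5 a6
  row 3: b31 b32 b33 a4 a5 b36
  row 4: a1 a2 a3 a4 b45 a6
Rows 1 and 2 agree on ProdID; apply ProdID→WCity, ShipDate and equate their WCity, ShipDate entries.
Rows 1 and 3 agree on ProdID; apply ProdID→WCity, ShipDate and equate their WCity, ShipDate entries.
Rows 1 and 3 agree on WCity; apply WCity→WhID and equate their WhID entries.
Rows 1 and 4 agree on ShipDate; apply ShipDate→ProdID and equate their ProdID entries.
Row 4 is now all distinguished symbols — the join is lossless.

Yes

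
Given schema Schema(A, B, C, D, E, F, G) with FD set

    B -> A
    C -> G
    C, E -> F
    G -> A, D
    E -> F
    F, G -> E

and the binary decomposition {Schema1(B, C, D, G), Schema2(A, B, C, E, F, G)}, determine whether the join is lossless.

Common attributes: Schema1 ∩ Schema2 = {B, C, G}.
Closure of {B, C, G}: B → A applies, adding A; G → A, D applies, adding D. So (B, C, G)⁺ = {A, B, C, D, G}.
This closure contains every attribute of Schema1, so Schema1 ∩ Schema2 → Schema1. The join is lossless.

Yes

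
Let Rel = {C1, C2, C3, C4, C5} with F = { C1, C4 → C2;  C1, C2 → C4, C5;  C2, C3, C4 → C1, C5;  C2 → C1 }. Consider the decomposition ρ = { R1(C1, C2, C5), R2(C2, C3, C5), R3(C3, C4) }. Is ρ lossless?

Chase test. Columns are C1, C2, C3, C4, C5; row i has aⱼ where attribute j ∈ Ri, else bᵢⱼ.
Initial tableau (one row per fragment):
  row 1: a1 a2 b13 b14 a5
  row 2: b21 a2 a3 b24 a5
  row 3: b31 b32 a3 a4 b35
Rows 1 and 2 agree on C2; apply C2→C1 and equate their C1 entries.
Rows 1 and 2 agree on C1, C2; apply C1, C2→C4, C5 and equate their C4, C5 entries.
No row becomes fully distinguished — the join is lossy.

No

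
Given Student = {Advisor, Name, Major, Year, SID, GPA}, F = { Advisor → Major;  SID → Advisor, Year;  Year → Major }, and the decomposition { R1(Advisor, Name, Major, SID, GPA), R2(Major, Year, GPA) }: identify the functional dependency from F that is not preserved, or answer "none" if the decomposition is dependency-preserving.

SID → Advisor, Year

Check SID → Advisor, Year: no single fragment contains all of {Advisor, Year, SID}, and the restricted closure of {SID} across the fragments never reaches {Advisor, Year}.
Advisor → Major is preserved.
Year → Major is preserved.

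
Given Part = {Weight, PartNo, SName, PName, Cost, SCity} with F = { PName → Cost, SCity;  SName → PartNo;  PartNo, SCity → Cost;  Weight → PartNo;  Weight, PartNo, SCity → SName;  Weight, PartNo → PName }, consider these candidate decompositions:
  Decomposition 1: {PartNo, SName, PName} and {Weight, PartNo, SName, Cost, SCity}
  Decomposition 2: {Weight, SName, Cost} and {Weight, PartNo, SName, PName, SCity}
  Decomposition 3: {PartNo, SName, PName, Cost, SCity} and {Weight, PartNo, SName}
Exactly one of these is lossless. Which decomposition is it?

Decomposition 1: common = {PartNo, SName}, closure = {PartNo, SName} → lossy.
Decomposition 2: common = {Weight, SName}, closure = {Weight, PartNo, SName, PName, Cost, SCity} → lossless.
Decomposition 3: common = {PartNo, SName}, closure = {PartNo, SName} → lossy.

Decomposition 2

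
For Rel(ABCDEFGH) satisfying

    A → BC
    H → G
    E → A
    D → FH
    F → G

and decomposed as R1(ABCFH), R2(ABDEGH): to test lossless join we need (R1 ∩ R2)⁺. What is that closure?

ABCGH

R1 ∩ R2 = {ABH}.
A → BC applies, adding C
H → G applies, adding G
Closure: {ABCGH}.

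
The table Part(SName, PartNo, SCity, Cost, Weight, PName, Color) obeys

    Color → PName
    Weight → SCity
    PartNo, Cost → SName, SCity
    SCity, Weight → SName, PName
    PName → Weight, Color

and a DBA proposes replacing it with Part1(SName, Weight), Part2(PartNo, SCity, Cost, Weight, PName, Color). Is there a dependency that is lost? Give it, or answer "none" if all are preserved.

PartNo, Cost → SName, SCity

Check PartNo, Cost → SName, SCity: no single fragment contains all of {SName, PartNo, SCity, Cost}, and the restricted closure of {PartNo, Cost} across the fragments never reaches {SName, SCity}.
Color → PName is preserved.
Weight → SCity is preserved.
SCity, Weight → SName, PName is preserved.
PName → Weight, Color is preserved.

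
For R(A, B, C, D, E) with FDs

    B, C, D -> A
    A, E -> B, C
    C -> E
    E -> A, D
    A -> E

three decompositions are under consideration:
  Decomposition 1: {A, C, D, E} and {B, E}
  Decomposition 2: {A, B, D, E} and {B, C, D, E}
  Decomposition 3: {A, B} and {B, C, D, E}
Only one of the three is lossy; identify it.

Decomposition 1: common = {E}, closure = {A, B, C, D, E} → lossless.
Decomposition 2: common = {B, D, E}, closure = {A, B, C, D, E} → lossless.
Decomposition 3: common = {B}, closure = {B} → lossy.

Decomposition 3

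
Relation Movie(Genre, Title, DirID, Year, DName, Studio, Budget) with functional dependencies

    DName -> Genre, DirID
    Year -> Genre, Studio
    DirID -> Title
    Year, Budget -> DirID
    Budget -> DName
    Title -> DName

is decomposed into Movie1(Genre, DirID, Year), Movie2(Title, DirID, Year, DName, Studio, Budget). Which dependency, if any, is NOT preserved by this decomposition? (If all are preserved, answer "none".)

DName → Genre, DirID: restricted closure across fragments reaches Genre, DirID.
Year → Genre, Studio: restricted closure across fragments reaches Genre, Studio.
DirID → Title lies within Movie2.
Year, Budget → DirID lies within Movie2.
Budget → DName lies within Movie2.
Title → DName lies within Movie2.
Every dependency is enforceable on the fragments, so the decomposition is dependency-preserving.

none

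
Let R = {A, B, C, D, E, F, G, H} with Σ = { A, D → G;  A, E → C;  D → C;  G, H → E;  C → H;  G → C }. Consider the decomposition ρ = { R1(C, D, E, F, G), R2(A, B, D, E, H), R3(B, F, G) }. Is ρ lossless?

Chase test. Columns are A, B, C, D, E, F, G, H; row i has aⱼ where attribute j ∈ Ri, else bᵢⱼ.
Initial tableau (one row per fragment):
  row 1: b11 b12 a3 a4 a5 a6 a7 b18
  row 2: a1 a2 b23 a4 a5 b26 b27 a8
  row 3: b31 a2 b33 b34 b35 a6 a7 b38
Rows 1 and 2 agree on D; apply D→C and equate their C entries.
Rows 1 and 2 agree on C; apply C→H and equate their H entries.
Rows 1 and 3 agree on G; apply G→C and equate their C entries.
Rows 1 and 3 agree on C; apply C→H and equate their H entries.
Rows 1 and 3 agree on G, H; apply G, H→E and equate their E entries.
No row becomes fully distinguished — the join is lossy.

No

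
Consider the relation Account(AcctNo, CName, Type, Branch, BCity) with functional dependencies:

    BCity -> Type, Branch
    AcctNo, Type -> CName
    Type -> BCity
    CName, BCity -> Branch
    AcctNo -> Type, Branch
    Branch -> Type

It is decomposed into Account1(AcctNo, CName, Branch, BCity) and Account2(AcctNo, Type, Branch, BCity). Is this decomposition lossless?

Common attributes: Account1 ∩ Account2 = {AcctNo, Branch, BCity}.
Closure of {AcctNo, Branch, BCity}: BCity → Type, Branch applies, adding Type; AcctNo, Type → CName applies, adding CName. So (AcctNo, Branch, BCity)⁺ = {AcctNo, CName, Type, Branch, BCity}.
This closure contains every attribute of Account1, so Account1 ∩ Account2 → Account1. The join is lossless.

Yes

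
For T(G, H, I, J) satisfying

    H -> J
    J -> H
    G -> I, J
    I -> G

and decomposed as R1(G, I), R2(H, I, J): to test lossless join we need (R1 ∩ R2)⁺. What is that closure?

R1 ∩ R2 = {I}.
I → G applies, adding G
G → I, J applies, adding J
J → H applies, adding H
Closure: {G, H, I, J}.

G, H, I, J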